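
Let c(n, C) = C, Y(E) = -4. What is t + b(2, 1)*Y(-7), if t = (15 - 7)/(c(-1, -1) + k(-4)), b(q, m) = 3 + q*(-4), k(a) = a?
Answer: 92/5 ≈ 18.400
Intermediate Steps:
b(q, m) = 3 - 4*q
t = -8/5 (t = (15 - 7)/(-1 - 4) = 8/(-5) = 8*(-1/5) = -8/5 ≈ -1.6000)
t + b(2, 1)*Y(-7) = -8/5 + (3 - 4*2)*(-4) = -8/5 + (3 - 8)*(-4) = -8/5 - 5*(-4) = -8/5 + 20 = 92/5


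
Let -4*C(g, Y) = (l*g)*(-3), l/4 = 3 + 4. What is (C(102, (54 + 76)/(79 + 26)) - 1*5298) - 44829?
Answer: -47985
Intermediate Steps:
l = 28 (l = 4*(3 + 4) = 4*7 = 28)
C(g, Y) = 21*g (C(g, Y) = -28*g*(-3)/4 = -(-21)*g = 21*g)
(C(102, (54 + 76)/(79 + 26)) - 1*5298) - 44829 = (21*102 - 1*5298) - 44829 = (2142 - 5298) - 44829 = -3156 - 44829 = -47985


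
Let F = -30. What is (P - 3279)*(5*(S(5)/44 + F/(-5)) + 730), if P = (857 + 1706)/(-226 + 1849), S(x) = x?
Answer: -29668139185/11902 ≈ -2.4927e+6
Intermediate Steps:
P = 2563/1623 ≈ 1.5792
(P - 3279)*(5*(S(5)/44 + F/(-5)) + 730) = (2563/1623 - 3279)*(5*(5/44 - 30/(-5)) + 730) = -5319254*(5*(5*(1/44) - 30*(-⅕)) + 730)/1623 = -5319254*(5*(5/44 + 6) + 730)/1623 = -5319254*(5*(269/44) + 730)/1623 = -5319254*(1345/44 + 730)/1623 = -5319254/1623*33465/44 = -29668139185/11902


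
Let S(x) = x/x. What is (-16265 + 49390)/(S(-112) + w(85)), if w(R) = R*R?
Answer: 33125/7226 ≈ 4.5841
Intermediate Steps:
w(R) = R**2
S(x) = 1
(-16265 + 49390)/(S(-112) + w(85)) = (-16265 + 49390)/(1 + 85**2) = 33125/(1 + 7225) = 33125/7226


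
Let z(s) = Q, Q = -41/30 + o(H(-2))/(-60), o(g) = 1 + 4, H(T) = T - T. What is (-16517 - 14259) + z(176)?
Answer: -615549/20 ≈ -30777.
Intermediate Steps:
H(T) = 0
o(g) = 5
Q = -29/20 (Q = -41/30 + 5/(-60) = -41*1/30 + 5*(-1/60) = -41/30 - 1/12 = -29/20 ≈ -1.4500)
z(s) = -29/20
(-16517 - 14259) + z(176) = (-16517 - 14259) - 29/20 = -30776 - 29/20 = -615549/20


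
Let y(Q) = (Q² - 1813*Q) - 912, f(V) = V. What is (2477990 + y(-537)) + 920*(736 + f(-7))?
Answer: 4409708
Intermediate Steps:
y(Q) = -912 + Q² - 1813*Q
(2477990 + y(-537)) + 920*(736 + f(-7)) = (2477990 + (-912 + (-537)² - 1813*(-537))) + 920*(736 - 7) = (2477990 + (-912 + 288369 + 973581)) + 920*729 = (2477990 + 1261038) + 670680 = 3739028 + 670680 = 4409708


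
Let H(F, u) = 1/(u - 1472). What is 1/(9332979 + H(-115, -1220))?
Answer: 2692/25124379467 ≈ 1.0715e-7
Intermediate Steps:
H(F, u) = 1/(-1472 + u)
1/(9332979 + H(-115, -1220)) = 1/(9332979 + 1/(-1472 - 1220)) = 1/(9332979 + 1/(-2692)) = 1/(9332979 - 1/2692) = 1/(25124379467/2692) = 2692/25124379467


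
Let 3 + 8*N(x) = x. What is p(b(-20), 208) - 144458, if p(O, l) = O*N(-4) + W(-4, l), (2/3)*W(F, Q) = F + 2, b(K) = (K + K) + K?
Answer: -288817/2 ≈ -1.4441e+5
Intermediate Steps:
N(x) = -3/8 + x/8
b(K) = 3*K (b(K) = 2*K + K = 3*K)
W(F, Q) = 3 + 3*F/2 (W(F, Q) = 3*(F + 2)/2 = 3*(2 + F)/2 = 3 + 3*F/2)
p(O, l) = -3 - 7*O/8 (p(O, l) = O*(-3/8 + (⅛)*(-4)) + (3 + (3/2)*(-4)) = O*(-3/8 - ½) + (3 - 6) = O*(-7/8) - 3 = -7*O/8 - 3 = -3 - 7*O/8)
p(b(-20), 208) - 144458 = (-3 - 21*(-20)/8) - 144458 = (-3 - 7/8*(-60)) - 144458 = (-3 + 105/2) - 144458 = 99/2 - 144458 = -288817/2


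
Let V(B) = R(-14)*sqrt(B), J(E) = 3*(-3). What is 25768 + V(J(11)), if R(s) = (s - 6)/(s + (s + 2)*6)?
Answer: 25768 + 30*I/43 ≈ 25768.0 + 0.69767*I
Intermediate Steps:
J(E) = -9
R(s) = (-6 + s)/(12 + 7*s) (R(s) = (-6 + s)/(s + (2 + s)*6) = (-6 + s)/(s + (12 + 6*s)) = (-6 + s)/(12 + 7*s))
V(B) = 10*sqrt(B)/43 (V(B) = ((-6 - 14)/(12 + 7*(-14)))*sqrt(B) = (-20/(12 - 98))*sqrt(B) = (-20/(-86))*sqrt(B) = (-1/86*(-20))*sqrt(B) = 10*sqrt(B)/43)
25768 + V(J(11)) = 25768 + 10*sqrt(-9)/43 = 25768 + 10*(3*I)/43 = 25768 + 30*I/43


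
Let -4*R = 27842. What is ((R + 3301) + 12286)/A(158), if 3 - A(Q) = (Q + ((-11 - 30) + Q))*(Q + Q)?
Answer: -17253/173794 ≈ -0.099273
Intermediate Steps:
R = -13921/2 (R = -¼*27842 = -13921/2 ≈ -6960.5)
A(Q) = 3 - 2*Q*(-41 + 2*Q) (A(Q) = 3 - (Q + ((-11 - 30) + Q))*(Q + Q) = 3 - (Q + (-41 + Q))*2*Q = 3 - (-41 + 2*Q)*2*Q = 3 - 2*Q*(-41 + 2*Q))
((R + 3301) + 12286)/A(158) = ((-13921/2 + 3301) + 12286)/(3 - 4*158² + 82*158) = (-7319/2 + 12286)/(3 - 4*24964 + 12956) = 17253/(2*(3 - 99856 + 12956)) = (17253/2)/(-86897) = (17253/2)*(-1/86897) = -17253/173794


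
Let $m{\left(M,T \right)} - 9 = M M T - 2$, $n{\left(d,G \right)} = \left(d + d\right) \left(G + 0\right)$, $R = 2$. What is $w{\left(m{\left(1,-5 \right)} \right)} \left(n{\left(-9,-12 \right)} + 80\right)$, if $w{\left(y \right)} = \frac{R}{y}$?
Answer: $296$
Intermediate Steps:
$n{\left(d,G \right)} = 2 G d$ ($n{\left(d,G \right)} = 2 d G = 2 G d$)
$m{\left(M,T \right)} = 7 + T M^{2}$ ($m{\left(M,T \right)} = 9 + \left(M M T - 2\right) = 9 + \left(M^{2} T - 2\right) = 9 + \left(T M^{2} - 2\right) = 9 + \left(-2 + T M^{2}\right) = 7 + T M^{2}$)
$w{\left(y \right)} = \frac{2}{y}$
$w{\left(m{\left(1,-5 \right)} \right)} \left(n{\left(-9,-12 \right)} + 80\right) = \frac{2}{7 - 5 \cdot 1^{2}} \left(2 \left(-12\right) \left(-9\right) + 80\right) = \frac{2}{7 - 5} \left(216 + 80\right) = \frac{2}{7 - 5} \cdot 296 = \frac{2}{2} \cdot 296 = 2 \cdot \frac{1}{2} \cdot 296 = 1 \cdot 296 = 296$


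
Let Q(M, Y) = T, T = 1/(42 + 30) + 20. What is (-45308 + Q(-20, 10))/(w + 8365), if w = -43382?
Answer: 3260735/2521224 ≈ 1.2933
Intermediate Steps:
T = 1441/72 (T = 1/72 + 20 = 1441/72 ≈ 20.014)
Q(M, Y) = 1441/72
(-45308 + Q(-20, 10))/(w + 8365) = (-45308 + 1441/72)/(-43382 + 8365) = -3260735/72/(-35017) = -3260735/72*(-1/35017) = 3260735/2521224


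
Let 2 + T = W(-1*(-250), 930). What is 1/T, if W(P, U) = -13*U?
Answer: -1/12092 ≈ -8.2699e-5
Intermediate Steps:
T = -12092 (T = -2 - 13*930 = -2 - 12090 = -12092)
1/T = 1/(-12092) = -1/12092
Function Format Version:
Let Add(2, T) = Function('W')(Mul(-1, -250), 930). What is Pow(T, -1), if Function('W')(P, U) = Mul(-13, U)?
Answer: Rational(-1, 12092) ≈ -8.2699e-5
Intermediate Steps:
T = -12092 (T = Add(-2, Mul(-13, 930)) = Add(-2, -12090) = -12092)
Pow(T, -1) = Pow(-12092, -1) = Rational(-1, 12092)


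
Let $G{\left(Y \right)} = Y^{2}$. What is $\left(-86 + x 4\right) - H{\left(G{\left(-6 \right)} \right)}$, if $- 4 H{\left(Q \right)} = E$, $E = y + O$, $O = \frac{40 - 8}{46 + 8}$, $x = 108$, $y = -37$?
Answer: $\frac{36385}{108} \approx 336.9$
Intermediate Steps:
$O = \frac{16}{27}$ ($O = \frac{32}{54} = 32 \cdot \frac{1}{54} = \frac{16}{27} \approx 0.59259$)
$E = - \frac{983}{27}$ ($E = -37 + \frac{16}{27} = - \frac{983}{27} \approx -36.407$)
$H{\left(Q \right)} = \frac{983}{108}$ ($H{\left(Q \right)} = \left(- \frac{1}{4}\right) \left(- \frac{983}{27}\right) = \frac{983}{108}$)
$\left(-86 + x 4\right) - H{\left(G{\left(-6 \right)} \right)} = \left(-86 + 108 \cdot 4\right) - \frac{983}{108} = \left(-86 + 432\right) - \frac{983}{108} = 346 - \frac{983}{108} = \frac{36385}{108}$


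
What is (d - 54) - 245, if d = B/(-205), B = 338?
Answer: -61633/205 ≈ -300.65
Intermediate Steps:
d = -338/205 (d = 338/(-205) = 338*(-1/205) = -338/205 ≈ -1.6488)
(d - 54) - 245 = (-338/205 - 54) - 245 = -11408/205 - 245 = -61633/205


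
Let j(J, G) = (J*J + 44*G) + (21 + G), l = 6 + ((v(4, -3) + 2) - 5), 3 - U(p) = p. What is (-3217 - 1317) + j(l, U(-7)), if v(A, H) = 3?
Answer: -4027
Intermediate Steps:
U(p) = 3 - p
l = 6 (l = 6 + ((3 + 2) - 5) = 6 + (5 - 5) = 6 + 0 = 6)
j(J, G) = 21 + J**2 + 45*G (j(J, G) = (J**2 + 44*G) + (21 + G) = 21 + J**2 + 45*G)
(-3217 - 1317) + j(l, U(-7)) = (-3217 - 1317) + (21 + 6**2 + 45*(3 - 1*(-7))) = -4534 + (21 + 36 + 45*(3 + 7)) = -4534 + (21 + 36 + 45*10) = -4534 + (21 + 36 + 450) = -4534 + 507 = -4027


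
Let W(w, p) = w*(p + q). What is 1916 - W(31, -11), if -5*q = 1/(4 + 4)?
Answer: 90311/40 ≈ 2257.8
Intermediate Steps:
q = -1/40 (q = -1/(5*(4 + 4)) = -⅕/8 = -⅕*⅛ = -1/40 ≈ -0.025000)
W(w, p) = w*(-1/40 + p) (W(w, p) = w*(p - 1/40) = w*(-1/40 + p))
1916 - W(31, -11) = 1916 - 31*(-1/40 - 11) = 1916 - 31*(-441)/40 = 1916 - 1*(-13671/40) = 1916 + 13671/40 = 90311/40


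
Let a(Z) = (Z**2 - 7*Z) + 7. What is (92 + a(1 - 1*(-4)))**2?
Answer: 7921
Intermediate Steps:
a(Z) = 7 + Z**2 - 7*Z
(92 + a(1 - 1*(-4)))**2 = (92 + (7 + (1 - 1*(-4))**2 - 7*(1 - 1*(-4))))**2 = (92 + (7 + (1 + 4)**2 - 7*(1 + 4)))**2 = (92 + (7 + 5**2 - 7*5))**2 = (92 + (7 + 25 - 35))**2 = (92 - 3)**2 = 89**2 = 7921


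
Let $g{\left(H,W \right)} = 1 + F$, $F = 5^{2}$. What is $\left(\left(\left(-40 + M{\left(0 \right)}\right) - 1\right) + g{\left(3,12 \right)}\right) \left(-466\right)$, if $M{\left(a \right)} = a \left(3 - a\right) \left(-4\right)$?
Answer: $6990$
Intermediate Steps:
$M{\left(a \right)} = - 4 a \left(3 - a\right)$
$F = 25$
$g{\left(H,W \right)} = 26$ ($g{\left(H,W \right)} = 1 + 25 = 26$)
$\left(\left(\left(-40 + M{\left(0 \right)}\right) - 1\right) + g{\left(3,12 \right)}\right) \left(-466\right) = \left(\left(\left(-40 + 4 \cdot 0 \left(-3 + 0\right)\right) - 1\right) + 26\right) \left(-466\right) = \left(\left(\left(-40 + 4 \cdot 0 \left(-3\right)\right) - 1\right) + 26\right) \left(-466\right) = \left(\left(\left(-40 + 0\right) - 1\right) + 26\right) \left(-466\right) = \left(\left(-40 - 1\right) + 26\right) \left(-466\right) = \left(-41 + 26\right) \left(-466\right) = \left(-15\right) \left(-466\right) = 6990$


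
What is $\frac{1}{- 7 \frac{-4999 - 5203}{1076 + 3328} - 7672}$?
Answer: $- \frac{2202}{16858037} \approx -0.00013062$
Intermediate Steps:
$\frac{1}{- 7 \frac{-4999 - 5203}{1076 + 3328} - 7672} = \frac{1}{- 7 \left(- \frac{10202}{4404}\right) - 7672} = \frac{1}{- 7 \left(\left(-10202\right) \frac{1}{4404}\right) - 7672} = \frac{1}{\left(-7\right) \left(- \frac{5101}{2202}\right) - 7672} = \frac{1}{\frac{35707}{2202} - 7672} = \frac{1}{- \frac{16858037}{2202}} = - \frac{2202}{16858037}$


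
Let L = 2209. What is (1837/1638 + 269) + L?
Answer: 4060801/1638 ≈ 2479.1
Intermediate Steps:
(1837/1638 + 269) + L = (1837/1638 + 269) + 2209 = 442459/1638 + 2209 = 4060801/1638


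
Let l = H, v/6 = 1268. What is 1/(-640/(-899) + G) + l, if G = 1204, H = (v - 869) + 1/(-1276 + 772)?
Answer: 306540290873/45487512 ≈ 6739.0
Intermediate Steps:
v = 7608 (v = 6*1268 = 7608)
H = 3396455/504 (H = (7608 - 869) + 1/(-1276 + 772) = 6739 + 1/(-504) = 6739 - 1/504 = 3396455/504 ≈ 6739.0)
l = 3396455/504 ≈ 6739.0
1/(-640/(-899) + G) + l = 1/(-640/(-899) + 1204) + 3396455/504 = 1/(-640*(-1/899) + 1204) + 3396455/504 = 1/(640/899 + 1204) + 3396455/504 = 1/(1083036/899) + 3396455/504 = 899/1083036 + 3396455/504 = 306540290873/45487512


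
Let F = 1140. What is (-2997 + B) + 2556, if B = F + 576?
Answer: 1275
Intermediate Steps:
B = 1716 (B = 1140 + 576 = 1716)
(-2997 + B) + 2556 = (-2997 + 1716) + 2556 = -1281 + 2556 = 1275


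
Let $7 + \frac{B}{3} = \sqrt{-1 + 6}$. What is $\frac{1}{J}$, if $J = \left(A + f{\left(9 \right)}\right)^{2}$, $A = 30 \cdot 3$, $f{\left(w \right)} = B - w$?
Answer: $\frac{9}{31205} - \frac{8 \sqrt{5}}{280845} \approx 0.00022472$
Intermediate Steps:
$B = -21 + 3 \sqrt{5}$ ($B = -21 + 3 \sqrt{-1 + 6} = -21 + 3 \sqrt{5} \approx -14.292$)
$f{\left(w \right)} = -21 - w + 3 \sqrt{5}$ ($f{\left(w \right)} = \left(-21 + 3 \sqrt{5}\right) - w = -21 - w + 3 \sqrt{5}$)
$A = 90$
$J = \left(60 + 3 \sqrt{5}\right)^{2}$ ($J = \left(90 - \left(30 - 3 \sqrt{5}\right)\right)^{2} = \left(60 + 3 \sqrt{5}\right)^{2} \approx 4450.0$)
$\frac{1}{J} = \frac{1}{3645 + 360 \sqrt{5}}$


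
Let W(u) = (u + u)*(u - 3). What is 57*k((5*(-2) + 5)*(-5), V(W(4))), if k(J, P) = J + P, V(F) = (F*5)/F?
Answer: 1710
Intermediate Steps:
W(u) = 2*u*(-3 + u) (W(u) = (2*u)*(-3 + u) = 2*u*(-3 + u))
V(F) = 5 (V(F) = (5*F)/F = 5)
57*k((5*(-2) + 5)*(-5), V(W(4))) = 57*((5*(-2) + 5)*(-5) + 5) = 57*((-10 + 5)*(-5) + 5) = 57*(-5*(-5) + 5) = 57*(25 + 5) = 57*30 = 1710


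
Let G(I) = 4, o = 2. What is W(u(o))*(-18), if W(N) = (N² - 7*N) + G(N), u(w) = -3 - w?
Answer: -1152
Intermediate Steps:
W(N) = 4 + N² - 7*N (W(N) = (N² - 7*N) + 4 = 4 + N² - 7*N)
W(u(o))*(-18) = (4 + (-3 - 1*2)² - 7*(-3 - 1*2))*(-18) = (4 + (-3 - 2)² - 7*(-3 - 2))*(-18) = (4 + (-5)² - 7*(-5))*(-18) = (4 + 25 + 35)*(-18) = 64*(-18) = -1152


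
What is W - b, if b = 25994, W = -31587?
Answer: -57581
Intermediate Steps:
W - b = -31587 - 1*25994 = -31587 - 25994 = -57581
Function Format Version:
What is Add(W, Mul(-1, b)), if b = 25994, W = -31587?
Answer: -57581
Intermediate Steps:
Add(W, Mul(-1, b)) = Add(-31587, Mul(-1, 25994)) = Add(-31587, -25994) = -57581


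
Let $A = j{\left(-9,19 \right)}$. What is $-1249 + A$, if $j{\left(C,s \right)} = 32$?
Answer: $-1217$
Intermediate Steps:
$A = 32$
$-1249 + A = -1249 + 32 = -1217$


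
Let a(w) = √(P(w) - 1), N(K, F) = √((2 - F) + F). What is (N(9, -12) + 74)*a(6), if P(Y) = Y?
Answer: √5*(74 + √2) ≈ 168.63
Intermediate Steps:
N(K, F) = √2
a(w) = √(-1 + w) (a(w) = √(w - 1) = √(-1 + w))
(N(9, -12) + 74)*a(6) = (√2 + 74)*√(-1 + 6) = (74 + √2)*√5 = √5*(74 + √2)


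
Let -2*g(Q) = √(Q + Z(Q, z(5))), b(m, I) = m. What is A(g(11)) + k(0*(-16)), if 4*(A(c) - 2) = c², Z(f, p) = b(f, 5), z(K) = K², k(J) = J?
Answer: 27/8 ≈ 3.3750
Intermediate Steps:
Z(f, p) = f
g(Q) = -√2*√Q/2 (g(Q) = -√(Q + Q)/2 = -√2*√Q/2)
A(c) = 2 + c²/4
A(g(11)) + k(0*(-16)) = (2 + (-√2*√11/2)²/4) + 0*(-16) = (2 + (-√22/2)²/4) + 0 = (2 + (¼)*(11/2)) + 0 = (2 + 11/8) + 0 = 27/8 + 0 = 27/8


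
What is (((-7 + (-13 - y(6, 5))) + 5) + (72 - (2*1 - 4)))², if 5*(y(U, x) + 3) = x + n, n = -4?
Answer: 95481/25 ≈ 3819.2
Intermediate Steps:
y(U, x) = -19/5 + x/5 (y(U, x) = -3 + (x - 4)/5 = -3 + (-4 + x)/5 = -3 + (-⅘ + x/5) = -19/5 + x/5)
(((-7 + (-13 - y(6, 5))) + 5) + (72 - (2*1 - 4)))² = (((-7 + (-13 - (-19/5 + (⅕)*5))) + 5) + (72 - (2*1 - 4)))² = (((-7 + (-13 - (-19/5 + 1))) + 5) + (72 - (2 - 4)))² = (((-7 + (-13 - 1*(-14/5))) + 5) + (72 - 1*(-2)))² = (((-7 + (-13 + 14/5)) + 5) + (72 + 2))² = (((-7 - 51/5) + 5) + 74)² = ((-86/5 + 5) + 74)² = (-61/5 + 74)² = (309/5)² = 95481/25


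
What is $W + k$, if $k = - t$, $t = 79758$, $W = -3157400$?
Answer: $-3237158$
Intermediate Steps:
$k = -79758$ ($k = \left(-1\right) 79758 = -79758$)
$W + k = -3157400 - 79758 = -3237158$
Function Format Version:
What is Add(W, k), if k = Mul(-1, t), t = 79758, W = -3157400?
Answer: -3237158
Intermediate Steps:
k = -79758 (k = Mul(-1, 79758) = -79758)
Add(W, k) = Add(-3157400, -79758) = -3237158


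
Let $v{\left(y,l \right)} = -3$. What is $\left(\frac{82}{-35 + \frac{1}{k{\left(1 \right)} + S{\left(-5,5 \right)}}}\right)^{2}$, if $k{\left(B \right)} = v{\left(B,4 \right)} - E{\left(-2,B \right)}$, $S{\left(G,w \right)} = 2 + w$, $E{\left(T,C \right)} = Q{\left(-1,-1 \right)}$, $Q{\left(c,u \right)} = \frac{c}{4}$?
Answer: $\frac{1943236}{349281} \approx 5.5635$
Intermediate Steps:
$Q{\left(c,u \right)} = \frac{c}{4}$ ($Q{\left(c,u \right)} = c \frac{1}{4} = \frac{c}{4}$)
$E{\left(T,C \right)} = - \frac{1}{4}$ ($E{\left(T,C \right)} = \frac{1}{4} \left(-1\right) = - \frac{1}{4}$)
$k{\left(B \right)} = - \frac{11}{4}$ ($k{\left(B \right)} = -3 - - \frac{1}{4} = -3 + \frac{1}{4} = - \frac{11}{4}$)
$\left(\frac{82}{-35 + \frac{1}{k{\left(1 \right)} + S{\left(-5,5 \right)}}}\right)^{2} = \left(\frac{82}{-35 + \frac{1}{- \frac{11}{4} + \left(2 + 5\right)}}\right)^{2} = \left(\frac{82}{-35 + \frac{1}{- \frac{11}{4} + 7}}\right)^{2} = \left(\frac{82}{-35 + \frac{1}{\frac{17}{4}}}\right)^{2} = \left(\frac{82}{-35 + \frac{4}{17}}\right)^{2} = \left(\frac{82}{- \frac{591}{17}}\right)^{2} = \left(82 \left(- \frac{17}{591}\right)\right)^{2} = \left(- \frac{1394}{591}\right)^{2} = \frac{1943236}{349281}$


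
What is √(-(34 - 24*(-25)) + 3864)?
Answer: √3230 ≈ 56.833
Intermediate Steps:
√(-(34 - 24*(-25)) + 3864) = √(-(34 + 600) + 3864) = √(-1*634 + 3864) = √(-634 + 3864) = √3230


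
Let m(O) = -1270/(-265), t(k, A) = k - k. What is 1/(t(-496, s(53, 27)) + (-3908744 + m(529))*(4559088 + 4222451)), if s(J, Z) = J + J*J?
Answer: -53/1819211526970942 ≈ -2.9133e-14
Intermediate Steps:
s(J, Z) = J + J**2
t(k, A) = 0
m(O) = 254/53 (m(O) = -1270*(-1/265) = 254/53)
1/(t(-496, s(53, 27)) + (-3908744 + m(529))*(4559088 + 4222451)) = 1/(0 + (-3908744 + 254/53)*(4559088 + 4222451)) = 1/(0 - 207163178/53*8781539) = 1/(0 - 1819211526970942/53) = 1/(-1819211526970942/53) = -53/1819211526970942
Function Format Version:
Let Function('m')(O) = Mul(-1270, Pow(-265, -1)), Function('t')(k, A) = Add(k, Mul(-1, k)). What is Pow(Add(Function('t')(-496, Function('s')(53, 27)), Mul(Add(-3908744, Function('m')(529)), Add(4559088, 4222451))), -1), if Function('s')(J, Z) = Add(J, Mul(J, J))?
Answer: Rational(-53, 1819211526970942) ≈ -2.9133e-14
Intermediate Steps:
Function('s')(J, Z) = Add(J, Pow(J, 2))
Function('t')(k, A) = 0
Function('m')(O) = Rational(254, 53) (Function('m')(O) = Mul(-1270, Rational(-1, 265)) = Rational(254, 53))
Pow(Add(Function('t')(-496, Function('s')(53, 27)), Mul(Add(-3908744, Function('m')(529)), Add(4559088, 4222451))), -1) = Pow(Add(0, Mul(Add(-3908744, Rational(254, 53)), Add(4559088, 4222451))), -1) = Pow(Add(0, Mul(Rational(-207163178, 53), 8781539)), -1) = Pow(Add(0, Rational(-1819211526970942, 53)), -1) = Pow(Rational(-1819211526970942, 53), -1) = Rational(-53, 1819211526970942)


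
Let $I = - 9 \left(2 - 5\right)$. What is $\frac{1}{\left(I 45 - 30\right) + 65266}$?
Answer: $\frac{1}{66451} \approx 1.5049 \cdot 10^{-5}$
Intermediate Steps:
$I = 27$ ($I = \left(-9\right) \left(-3\right) = 27$)
$\frac{1}{\left(I 45 - 30\right) + 65266} = \frac{1}{\left(27 \cdot 45 - 30\right) + 65266} = \frac{1}{\left(1215 - 30\right) + 65266} = \frac{1}{1185 + 65266} = \frac{1}{66451}$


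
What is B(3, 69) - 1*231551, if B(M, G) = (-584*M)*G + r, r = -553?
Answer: -352992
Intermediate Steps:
B(M, G) = -553 - 584*G*M (B(M, G) = (-584*M)*G - 553 = -584*G*M - 553 = -553 - 584*G*M)
B(3, 69) - 1*231551 = (-553 - 584*69*3) - 1*231551 = (-553 - 120888) - 231551 = -121441 - 231551 = -352992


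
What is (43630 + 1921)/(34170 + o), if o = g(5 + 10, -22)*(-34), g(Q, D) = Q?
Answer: 4141/3060 ≈ 1.3533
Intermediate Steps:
o = -510 (o = (5 + 10)*(-34) = 15*(-34) = -510)
(43630 + 1921)/(34170 + o) = (43630 + 1921)/(34170 - 510) = 45551/33660 = 45551*(1/33660) = 4141/3060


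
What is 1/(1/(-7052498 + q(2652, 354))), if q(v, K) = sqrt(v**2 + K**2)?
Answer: -7052498 + 6*sqrt(198845) ≈ -7.0498e+6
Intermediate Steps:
q(v, K) = sqrt(K**2 + v**2)
1/(1/(-7052498 + q(2652, 354))) = 1/(1/(-7052498 + sqrt(354**2 + 2652**2))) = 1/(1/(-7052498 + sqrt(125316 + 7033104))) = 1/(1/(-7052498 + sqrt(7158420))) = 1/(1/(-7052498 + 6*sqrt(198845))) = -7052498 + 6*sqrt(198845)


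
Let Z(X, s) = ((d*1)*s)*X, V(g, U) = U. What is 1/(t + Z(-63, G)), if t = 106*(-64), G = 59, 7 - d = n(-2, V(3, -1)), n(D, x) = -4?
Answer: -1/47671 ≈ -2.0977e-5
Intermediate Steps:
d = 11 (d = 7 - 1*(-4) = 7 + 4 = 11)
t = -6784
Z(X, s) = 11*X*s (Z(X, s) = ((11*1)*s)*X = (11*s)*X = 11*X*s)
1/(t + Z(-63, G)) = 1/(-6784 + 11*(-63)*59) = 1/(-6784 - 40887) = 1/(-47671) = -1/47671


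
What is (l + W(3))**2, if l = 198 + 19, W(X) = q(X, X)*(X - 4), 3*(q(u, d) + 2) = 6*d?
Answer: 45369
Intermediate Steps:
q(u, d) = -2 + 2*d (q(u, d) = -2 + (6*d)/3 = -2 + 2*d)
W(X) = (-4 + X)*(-2 + 2*X) (W(X) = (-2 + 2*X)*(X - 4) = (-2 + 2*X)*(-4 + X) = (-4 + X)*(-2 + 2*X))
l = 217
(l + W(3))**2 = (217 + 2*(-1 + 3)*(-4 + 3))**2 = (217 + 2*2*(-1))**2 = (217 - 4)**2 = 213**2 = 45369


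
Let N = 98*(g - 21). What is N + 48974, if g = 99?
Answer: 56618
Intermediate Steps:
N = 7644 (N = 98*(99 - 21) = 98*78 = 7644)
N + 48974 = 7644 + 48974 = 56618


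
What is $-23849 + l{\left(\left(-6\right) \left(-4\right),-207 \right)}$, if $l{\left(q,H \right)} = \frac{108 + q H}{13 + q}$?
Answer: $- \frac{887273}{37} \approx -23980.0$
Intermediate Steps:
$l{\left(q,H \right)} = \frac{108 + H q}{13 + q}$
$-23849 + l{\left(\left(-6\right) \left(-4\right),-207 \right)} = -23849 + \frac{108 - 207 \left(\left(-6\right) \left(-4\right)\right)}{13 - -24} = -23849 + \frac{108 - 4968}{13 + 24} = -23849 + \frac{108 - 4968}{37} = -23849 + \frac{1}{37} \left(-4860\right) = -23849 - \frac{4860}{37} = - \frac{887273}{37}$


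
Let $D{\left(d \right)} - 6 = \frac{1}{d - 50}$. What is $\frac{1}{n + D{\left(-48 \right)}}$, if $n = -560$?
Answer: $- \frac{98}{54293} \approx -0.001805$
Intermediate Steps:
$D{\left(d \right)} = 6 + \frac{1}{-50 + d}$ ($D{\left(d \right)} = 6 + \frac{1}{d - 50} = 6 + \frac{1}{-50 + d}$)
$\frac{1}{n + D{\left(-48 \right)}} = \frac{1}{-560 + \frac{-299 + 6 \left(-48\right)}{-50 - 48}} = \frac{1}{-560 + \frac{-299 - 288}{-98}} = \frac{1}{-560 - - \frac{587}{98}} = \frac{1}{-560 + \frac{587}{98}} = \frac{1}{- \frac{54293}{98}} = - \frac{98}{54293}$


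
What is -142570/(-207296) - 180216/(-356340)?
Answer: 3673393739/3077827360 ≈ 1.1935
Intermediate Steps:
-142570/(-207296) - 180216/(-356340) = -142570*(-1/207296) - 180216*(-1/356340) = 71285/103648 + 15018/29695 = 3673393739/3077827360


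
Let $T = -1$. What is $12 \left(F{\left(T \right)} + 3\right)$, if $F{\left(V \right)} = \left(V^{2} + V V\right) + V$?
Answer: $48$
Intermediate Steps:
$F{\left(V \right)} = V + 2 V^{2}$ ($F{\left(V \right)} = \left(V^{2} + V^{2}\right) + V = 2 V^{2} + V = V + 2 V^{2}$)
$12 \left(F{\left(T \right)} + 3\right) = 12 \left(- (1 + 2 \left(-1\right)) + 3\right) = 12 \left(- (1 - 2) + 3\right) = 12 \left(\left(-1\right) \left(-1\right) + 3\right) = 12 \left(1 + 3\right) = 12 \cdot 4 = 48$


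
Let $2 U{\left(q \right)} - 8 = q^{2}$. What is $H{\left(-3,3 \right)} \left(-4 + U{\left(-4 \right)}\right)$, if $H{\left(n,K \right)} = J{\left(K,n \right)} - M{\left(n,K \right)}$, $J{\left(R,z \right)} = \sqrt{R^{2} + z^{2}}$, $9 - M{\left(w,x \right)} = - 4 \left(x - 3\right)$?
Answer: $-72 + 24 \sqrt{2} \approx -38.059$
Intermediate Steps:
$U{\left(q \right)} = 4 + \frac{q^{2}}{2}$
$M{\left(w,x \right)} = -3 + 4 x$ ($M{\left(w,x \right)} = 9 - - 4 \left(x - 3\right) = 9 - - 4 \left(-3 + x\right) = 9 - \left(12 - 4 x\right) = 9 + \left(-12 + 4 x\right) = -3 + 4 x$)
$H{\left(n,K \right)} = 3 + \sqrt{K^{2} + n^{2}} - 4 K$ ($H{\left(n,K \right)} = \sqrt{K^{2} + n^{2}} - \left(-3 + 4 K\right) = 3 + \sqrt{K^{2} + n^{2}} - 4 K$)
$H{\left(-3,3 \right)} \left(-4 + U{\left(-4 \right)}\right) = \left(3 + \sqrt{3^{2} + \left(-3\right)^{2}} - 12\right) \left(-4 + \left(4 + \frac{\left(-4\right)^{2}}{2}\right)\right) = \left(3 + \sqrt{9 + 9} - 12\right) \left(-4 + \left(4 + \frac{1}{2} \cdot 16\right)\right) = \left(3 + \sqrt{18} - 12\right) \left(-4 + \left(4 + 8\right)\right) = \left(3 + 3 \sqrt{2} - 12\right) \left(-4 + 12\right) = \left(-9 + 3 \sqrt{2}\right) 8 = -72 + 24 \sqrt{2}$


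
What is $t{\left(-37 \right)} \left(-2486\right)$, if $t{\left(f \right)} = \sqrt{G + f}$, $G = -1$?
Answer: $- 2486 i \sqrt{38} \approx - 15325.0 i$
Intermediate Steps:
$t{\left(f \right)} = \sqrt{-1 + f}$
$t{\left(-37 \right)} \left(-2486\right) = \sqrt{-1 - 37} \left(-2486\right) = \sqrt{-38} \left(-2486\right) = i \sqrt{38} \left(-2486\right) = - 2486 i \sqrt{38}$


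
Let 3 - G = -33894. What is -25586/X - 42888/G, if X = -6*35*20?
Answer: 114526507/23727900 ≈ 4.8267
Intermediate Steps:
G = 33897 (G = 3 - 1*(-33894) = 3 + 33894 = 33897)
X = -4200 (X = -210*20 = -4200)
-25586/X - 42888/G = -25586/(-4200) - 42888/33897 = -25586*(-1/4200) - 42888*1/33897 = 12793/2100 - 14296/11299 = 114526507/23727900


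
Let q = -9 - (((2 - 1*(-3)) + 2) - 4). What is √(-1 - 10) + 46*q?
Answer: -552 + I*√11 ≈ -552.0 + 3.3166*I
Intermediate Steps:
q = -12 (q = -9 - (((2 + 3) + 2) - 4) = -9 - ((5 + 2) - 4) = -9 - (7 - 4) = -9 - 1*3 = -9 - 3 = -12)
√(-1 - 10) + 46*q = √(-1 - 10) + 46*(-12) = √(-11) - 552 = I*√11 - 552 = -552 + I*√11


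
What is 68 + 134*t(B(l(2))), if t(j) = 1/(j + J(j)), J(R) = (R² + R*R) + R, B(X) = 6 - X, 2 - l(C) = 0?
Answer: 1427/20 ≈ 71.350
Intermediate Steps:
l(C) = 2 (l(C) = 2 - 1*0 = 2 + 0 = 2)
J(R) = R + 2*R² (J(R) = (R² + R²) + R = 2*R² + R = R + 2*R²)
t(j) = 1/(j + j*(1 + 2*j))
68 + 134*t(B(l(2))) = 68 + 134*(1/(2*(6 - 1*2)*(1 + (6 - 1*2)))) = 68 + 134*(1/(2*(6 - 2)*(1 + (6 - 2)))) = 68 + 134*((½)/(4*(1 + 4))) = 68 + 134*((½)*(¼)/5) = 68 + 134*((½)*(¼)*(⅕)) = 68 + 134*(1/40) = 68 + 67/20 = 1427/20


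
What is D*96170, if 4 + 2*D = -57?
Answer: -2933185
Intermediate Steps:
D = -61/2 (D = -2 + (1/2)*(-57) = -2 - 57/2 = -61/2 ≈ -30.500)
D*96170 = -61/2*96170 = -2933185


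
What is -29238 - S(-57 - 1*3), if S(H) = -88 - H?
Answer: -29210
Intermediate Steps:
-29238 - S(-57 - 1*3) = -29238 - (-88 - (-57 - 1*3)) = -29238 - (-88 - (-57 - 3)) = -29238 - (-88 - 1*(-60)) = -29238 - (-88 + 60) = -29238 - 1*(-28) = -29238 + 28 = -29210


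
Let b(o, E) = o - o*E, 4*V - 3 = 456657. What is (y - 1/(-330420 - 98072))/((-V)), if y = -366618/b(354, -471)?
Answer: 6545529707/340572610271160 ≈ 1.9219e-5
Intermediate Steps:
V = 114165 (V = ¾ + (¼)*456657 = ¾ + 456657/4 = 114165)
b(o, E) = o - E*o
y = -61103/27848 (y = -366618*1/(354*(1 - 1*(-471))) = -366618*1/(354*(1 + 471)) = -366618/(354*472) = -366618/167088 = -366618*1/167088 = -61103/27848 ≈ -2.1942)
(y - 1/(-330420 - 98072))/((-V)) = (-61103/27848 - 1/(-330420 - 98072))/((-1*114165)) = (-61103/27848 - 1/(-428492))/(-114165) = (-61103/27848 - 1*(-1/428492))*(-1/114165) = (-61103/27848 + 1/428492)*(-1/114165) = -6545529707/2983161304*(-1/114165) = 6545529707/340572610271160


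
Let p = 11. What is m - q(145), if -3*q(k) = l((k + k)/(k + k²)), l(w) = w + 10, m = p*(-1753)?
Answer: -4222246/219 ≈ -19280.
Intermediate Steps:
m = -19283 (m = 11*(-1753) = -19283)
l(w) = 10 + w
q(k) = -10/3 - 2*k/(3*(k + k²)) (q(k) = -(10 + (k + k)/(k + k²))/3 = -(10 + (2*k)/(k + k²))/3 = -(10 + 2*k/(k + k²))/3 = -10/3 - 2*k/(3*(k + k²)))
m - q(145) = -19283 - 2*(-6 - 5*145)/(3*(1 + 145)) = -19283 - 2*(-6 - 725)/(3*146) = -19283 - 2*(-731)/(3*146) = -19283 - 1*(-731/219) = -19283 + 731/219 = -4222246/219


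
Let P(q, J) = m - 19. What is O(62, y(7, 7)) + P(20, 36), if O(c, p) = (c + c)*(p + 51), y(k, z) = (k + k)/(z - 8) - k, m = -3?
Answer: 3698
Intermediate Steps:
P(q, J) = -22 (P(q, J) = -3 - 19 = -22)
y(k, z) = -k + 2*k/(-8 + z) (y(k, z) = (2*k)/(-8 + z) - k = 2*k/(-8 + z) - k = -k + 2*k/(-8 + z))
O(c, p) = 2*c*(51 + p) (O(c, p) = (2*c)*(51 + p) = 2*c*(51 + p))
O(62, y(7, 7)) + P(20, 36) = 2*62*(51 + 7*(10 - 1*7)/(-8 + 7)) - 22 = 2*62*(51 + 7*(10 - 7)/(-1)) - 22 = 2*62*(51 + 7*(-1)*3) - 22 = 2*62*(51 - 21) - 22 = 2*62*30 - 22 = 3720 - 22 = 3698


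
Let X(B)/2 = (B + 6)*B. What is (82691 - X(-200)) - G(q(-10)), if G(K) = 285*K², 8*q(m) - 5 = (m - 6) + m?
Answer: 200139/64 ≈ 3127.2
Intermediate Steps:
X(B) = 2*B*(6 + B) (X(B) = 2*((B + 6)*B) = 2*((6 + B)*B) = 2*(B*(6 + B)) = 2*B*(6 + B))
q(m) = -⅛ + m/4 (q(m) = 5/8 + ((m - 6) + m)/8 = 5/8 + ((-6 + m) + m)/8 = 5/8 + (-6 + 2*m)/8 = 5/8 + (-¾ + m/4) = -⅛ + m/4)
(82691 - X(-200)) - G(q(-10)) = (82691 - 2*(-200)*(6 - 200)) - 285*(-⅛ + (¼)*(-10))² = (82691 - 2*(-200)*(-194)) - 285*(-⅛ - 5/2)² = (82691 - 1*77600) - 285*(-21/8)² = (82691 - 77600) - 285*441/64 = 5091 - 1*125685/64 = 5091 - 125685/64 = 200139/64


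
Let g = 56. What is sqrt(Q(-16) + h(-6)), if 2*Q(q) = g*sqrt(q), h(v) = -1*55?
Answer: sqrt(-55 + 112*I) ≈ 5.9066 + 9.4809*I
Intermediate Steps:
h(v) = -55
Q(q) = 28*sqrt(q) (Q(q) = (56*sqrt(q))/2 = 28*sqrt(q))
sqrt(Q(-16) + h(-6)) = sqrt(28*sqrt(-16) - 55) = sqrt(28*(4*I) - 55) = sqrt(112*I - 55) = sqrt(-55 + 112*I)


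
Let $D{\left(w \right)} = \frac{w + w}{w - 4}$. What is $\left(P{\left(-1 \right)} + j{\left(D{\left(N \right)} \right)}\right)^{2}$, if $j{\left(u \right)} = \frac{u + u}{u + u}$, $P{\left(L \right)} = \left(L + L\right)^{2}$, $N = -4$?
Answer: $25$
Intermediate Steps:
$P{\left(L \right)} = 4 L^{2}$ ($P{\left(L \right)} = \left(2 L\right)^{2} = 4 L^{2}$)
$D{\left(w \right)} = \frac{2 w}{-4 + w}$
$j{\left(u \right)} = 1$ ($j{\left(u \right)} = \frac{2 u}{2 u} = 2 u \frac{1}{2 u} = 1$)
$\left(P{\left(-1 \right)} + j{\left(D{\left(N \right)} \right)}\right)^{2} = \left(4 \left(-1\right)^{2} + 1\right)^{2} = \left(4 \cdot 1 + 1\right)^{2} = \left(4 + 1\right)^{2} = 5^{2} = 25$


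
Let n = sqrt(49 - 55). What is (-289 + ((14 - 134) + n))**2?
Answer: (409 - I*sqrt(6))**2 ≈ 1.6728e+5 - 2004.0*I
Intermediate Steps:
n = I*sqrt(6) (n = sqrt(-6) = I*sqrt(6) ≈ 2.4495*I)
(-289 + ((14 - 134) + n))**2 = (-289 + ((14 - 134) + I*sqrt(6)))**2 = (-289 + (-120 + I*sqrt(6)))**2 = (-409 + I*sqrt(6))**2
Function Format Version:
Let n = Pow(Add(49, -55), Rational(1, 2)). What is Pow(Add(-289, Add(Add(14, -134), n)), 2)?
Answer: Pow(Add(409, Mul(-1, I, Pow(6, Rational(1, 2)))), 2) ≈ Add(1.6728e+5, Mul(-2004., I))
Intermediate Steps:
n = Mul(I, Pow(6, Rational(1, 2))) (n = Pow(-6, Rational(1, 2)) = Mul(I, Pow(6, Rational(1, 2))) ≈ Mul(2.4495, I))
Pow(Add(-289, Add(Add(14, -134), n)), 2) = Pow(Add(-289, Add(Add(14, -134), Mul(I, Pow(6, Rational(1, 2))))), 2) = Pow(Add(-289, Add(-120, Mul(I, Pow(6, Rational(1, 2))))), 2) = Pow(Add(-409, Mul(I, Pow(6, Rational(1, 2)))), 2)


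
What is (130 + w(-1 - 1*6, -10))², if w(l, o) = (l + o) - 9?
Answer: 10816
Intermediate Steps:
w(l, o) = -9 + l + o
(130 + w(-1 - 1*6, -10))² = (130 + (-9 + (-1 - 1*6) - 10))² = (130 + (-9 + (-1 - 6) - 10))² = (130 + (-9 - 7 - 10))² = (130 - 26)² = 104² = 10816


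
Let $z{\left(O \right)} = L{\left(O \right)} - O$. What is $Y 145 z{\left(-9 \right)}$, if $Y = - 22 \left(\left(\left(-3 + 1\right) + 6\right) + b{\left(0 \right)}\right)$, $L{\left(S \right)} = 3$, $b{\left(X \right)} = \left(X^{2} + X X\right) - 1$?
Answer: $-114840$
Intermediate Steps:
$b{\left(X \right)} = -1 + 2 X^{2}$ ($b{\left(X \right)} = \left(X^{2} + X^{2}\right) - 1 = 2 X^{2} - 1 = -1 + 2 X^{2}$)
$z{\left(O \right)} = 3 - O$
$Y = -66$ ($Y = - 22 \left(\left(\left(-3 + 1\right) + 6\right) - \left(1 - 2 \cdot 0^{2}\right)\right) = - 22 \left(\left(-2 + 6\right) + \left(-1 + 2 \cdot 0\right)\right) = - 22 \left(4 + \left(-1 + 0\right)\right) = - 22 \left(4 - 1\right) = \left(-22\right) 3 = -66$)
$Y 145 z{\left(-9 \right)} = \left(-66\right) 145 \left(3 - -9\right) = - 9570 \left(3 + 9\right) = \left(-9570\right) 12 = -114840$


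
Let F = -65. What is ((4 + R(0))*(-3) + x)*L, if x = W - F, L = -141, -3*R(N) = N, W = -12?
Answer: -5781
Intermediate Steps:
R(N) = -N/3
x = 53 (x = -12 - 1*(-65) = -12 + 65 = 53)
((4 + R(0))*(-3) + x)*L = ((4 - ⅓*0)*(-3) + 53)*(-141) = ((4 + 0)*(-3) + 53)*(-141) = (4*(-3) + 53)*(-141) = (-12 + 53)*(-141) = 41*(-141) = -5781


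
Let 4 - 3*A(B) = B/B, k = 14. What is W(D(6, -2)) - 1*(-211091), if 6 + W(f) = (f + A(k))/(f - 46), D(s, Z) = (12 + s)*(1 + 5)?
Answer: 13087379/62 ≈ 2.1109e+5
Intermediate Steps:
A(B) = 1 (A(B) = 4/3 - B/(3*B) = 4/3 - ⅓*1 = 4/3 - ⅓ = 1)
D(s, Z) = 72 + 6*s (D(s, Z) = (12 + s)*6 = 72 + 6*s)
W(f) = -6 + (1 + f)/(-46 + f) (W(f) = -6 + (f + 1)/(f - 46) = -6 + (1 + f)/(-46 + f))
W(D(6, -2)) - 1*(-211091) = (277 - 5*(72 + 6*6))/(-46 + (72 + 6*6)) - 1*(-211091) = (277 - 5*(72 + 36))/(-46 + (72 + 36)) + 211091 = (277 - 5*108)/(-46 + 108) + 211091 = (277 - 540)/62 + 211091 = (1/62)*(-263) + 211091 = -263/62 + 211091 = 13087379/62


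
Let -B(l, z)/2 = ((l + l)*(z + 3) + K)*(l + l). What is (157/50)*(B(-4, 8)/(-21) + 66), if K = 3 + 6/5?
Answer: 1070269/2625 ≈ 407.72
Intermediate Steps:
K = 21/5 (K = 3 + 6*(⅕) = 3 + 6/5 = 21/5 ≈ 4.2000)
B(l, z) = -4*l*(21/5 + 2*l*(3 + z)) (B(l, z) = -2*((l + l)*(z + 3) + 21/5)*(l + l) = -2*((2*l)*(3 + z) + 21/5)*2*l = -2*(2*l*(3 + z) + 21/5)*2*l = -2*(21/5 + 2*l*(3 + z))*2*l = -4*l*(21/5 + 2*l*(3 + z)))
(157/50)*(B(-4, 8)/(-21) + 66) = (157/50)*(-⅘*(-4)*(21 + 30*(-4) + 10*(-4)*8)/(-21) + 66) = (157*(1/50))*(-⅘*(-4)*(21 - 120 - 320)*(-1/21) + 66) = 157*(-⅘*(-4)*(-419)*(-1/21) + 66)/50 = 157*(-6704/5*(-1/21) + 66)/50 = 157*(6704/105 + 66)/50 = (157/50)*(13634/105) = 1070269/2625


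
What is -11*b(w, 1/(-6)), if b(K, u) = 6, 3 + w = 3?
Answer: -66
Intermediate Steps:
w = 0 (w = -3 + 3 = 0)
-11*b(w, 1/(-6)) = -11*6 = -66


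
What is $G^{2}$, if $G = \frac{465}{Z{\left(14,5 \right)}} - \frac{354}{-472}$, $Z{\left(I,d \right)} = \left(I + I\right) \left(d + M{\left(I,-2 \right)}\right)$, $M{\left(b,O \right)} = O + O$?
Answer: $\frac{59049}{196} \approx 301.27$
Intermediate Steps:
$M{\left(b,O \right)} = 2 O$
$Z{\left(I,d \right)} = 2 I \left(-4 + d\right)$ ($Z{\left(I,d \right)} = \left(I + I\right) \left(d + 2 \left(-2\right)\right) = 2 I \left(d - 4\right) = 2 I \left(-4 + d\right)$)
$G = \frac{243}{14}$ ($G = \frac{465}{2 \cdot 14 \left(-4 + 5\right)} - \frac{354}{-472} = \frac{465}{2 \cdot 14 \cdot 1} - - \frac{3}{4} = \frac{465}{28} + \frac{3}{4} = \frac{243}{14} \approx 17.357$)
$G^{2} = \left(\frac{243}{14}\right)^{2} = \frac{59049}{196}$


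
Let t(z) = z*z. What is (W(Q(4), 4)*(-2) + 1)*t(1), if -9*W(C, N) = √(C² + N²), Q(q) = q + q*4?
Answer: 1 + 8*√26/9 ≈ 5.5325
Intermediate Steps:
t(z) = z²
Q(q) = 5*q (Q(q) = q + 4*q = 5*q)
W(C, N) = -√(C² + N²)/9
(W(Q(4), 4)*(-2) + 1)*t(1) = (-√((5*4)² + 4²)/9*(-2) + 1)*1² = (-√(20² + 16)/9*(-2) + 1)*1 = (-√(400 + 16)/9*(-2) + 1)*1 = (-4*√26/9*(-2) + 1)*1 = (8*√26/9 + 1)*1 = (1 + 8*√26/9)*1 = 1 + 8*√26/9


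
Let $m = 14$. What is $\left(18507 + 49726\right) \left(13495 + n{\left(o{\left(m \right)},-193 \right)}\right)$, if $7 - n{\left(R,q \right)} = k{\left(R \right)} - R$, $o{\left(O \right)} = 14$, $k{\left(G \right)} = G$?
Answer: $921281966$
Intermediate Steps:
$n{\left(R,q \right)} = 7$ ($n{\left(R,q \right)} = 7 - \left(R - R\right) = 7 - 0 = 7 + 0 = 7$)
$\left(18507 + 49726\right) \left(13495 + n{\left(o{\left(m \right)},-193 \right)}\right) = \left(18507 + 49726\right) \left(13495 + 7\right) = 68233 \cdot 13502 = 921281966$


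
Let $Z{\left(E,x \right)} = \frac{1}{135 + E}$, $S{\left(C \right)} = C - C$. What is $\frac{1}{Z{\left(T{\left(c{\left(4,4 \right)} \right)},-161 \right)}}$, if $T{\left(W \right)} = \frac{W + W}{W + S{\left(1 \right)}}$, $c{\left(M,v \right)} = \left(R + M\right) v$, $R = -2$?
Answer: $137$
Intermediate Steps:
$S{\left(C \right)} = 0$
$c{\left(M,v \right)} = v \left(-2 + M\right)$ ($c{\left(M,v \right)} = \left(-2 + M\right) v = v \left(-2 + M\right)$)
$T{\left(W \right)} = 2$ ($T{\left(W \right)} = \frac{W + W}{W + 0} = \frac{2 W}{W} = 2$)
$\frac{1}{Z{\left(T{\left(c{\left(4,4 \right)} \right)},-161 \right)}} = \frac{1}{\frac{1}{135 + 2}} = \frac{1}{\frac{1}{137}} = 137$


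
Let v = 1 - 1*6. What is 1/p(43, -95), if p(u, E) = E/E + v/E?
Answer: 19/20 ≈ 0.95000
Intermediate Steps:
v = -5 (v = 1 - 6 = -5)
p(u, E) = 1 - 5/E (p(u, E) = E/E - 5/E = 1 - 5/E)
1/p(43, -95) = 1/((-5 - 95)/(-95)) = 1/(-1/95*(-100)) = 1/(20/19) = 19/20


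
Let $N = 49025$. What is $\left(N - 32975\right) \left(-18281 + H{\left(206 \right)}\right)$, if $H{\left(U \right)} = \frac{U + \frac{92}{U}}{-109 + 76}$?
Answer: $- \frac{332547349050}{1133} \approx -2.9351 \cdot 10^{8}$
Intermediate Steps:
$H{\left(U \right)} = - \frac{92}{33 U} - \frac{U}{33}$ ($H{\left(U \right)} = \frac{U + \frac{92}{U}}{-33} = \left(U + \frac{92}{U}\right) \left(- \frac{1}{33}\right) = - \frac{92}{33 U} - \frac{U}{33}$)
$\left(N - 32975\right) \left(-18281 + H{\left(206 \right)}\right) = \left(49025 - 32975\right) \left(-18281 + \frac{-92 - 206^{2}}{33 \cdot 206}\right) = 16050 \left(-18281 + \frac{1}{33} \cdot \frac{1}{206} \left(-92 - 42436\right)\right) = 16050 \left(-18281 + \frac{1}{33} \cdot \frac{1}{206} \left(-42528\right)\right) = 16050 \left(-18281 - \frac{7088}{1133}\right) = 16050 \left(- \frac{20719461}{1133}\right) = - \frac{332547349050}{1133}$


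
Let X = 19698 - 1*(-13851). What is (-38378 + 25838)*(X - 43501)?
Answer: 124798080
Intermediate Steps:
X = 33549 (X = 19698 + 13851 = 33549)
(-38378 + 25838)*(X - 43501) = (-38378 + 25838)*(33549 - 43501) = -12540*(-9952) = 124798080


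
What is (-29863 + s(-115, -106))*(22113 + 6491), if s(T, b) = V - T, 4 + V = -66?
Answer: -852914072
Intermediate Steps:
V = -70 (V = -4 - 66 = -70)
s(T, b) = -70 - T
(-29863 + s(-115, -106))*(22113 + 6491) = (-29863 + (-70 - 1*(-115)))*(22113 + 6491) = (-29863 + (-70 + 115))*28604 = (-29863 + 45)*28604 = -29818*28604 = -852914072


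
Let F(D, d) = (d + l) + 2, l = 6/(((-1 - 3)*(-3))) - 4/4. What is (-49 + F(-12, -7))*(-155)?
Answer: 16895/2 ≈ 8447.5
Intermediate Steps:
l = -1/2 (l = 6/((-4*(-3))) - 4*1/4 = 6/12 - 1 = 6*(1/12) - 1 = 1/2 - 1 = -1/2 ≈ -0.50000)
F(D, d) = 3/2 + d (F(D, d) = (d - 1/2) + 2 = (-1/2 + d) + 2 = 3/2 + d)
(-49 + F(-12, -7))*(-155) = (-49 + (3/2 - 7))*(-155) = (-49 - 11/2)*(-155) = -109/2*(-155) = 16895/2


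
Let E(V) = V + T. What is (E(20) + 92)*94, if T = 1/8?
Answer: 42159/4 ≈ 10540.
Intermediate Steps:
T = 1/8 ≈ 0.12500
E(V) = 1/8 + V (E(V) = V + 1/8 = 1/8 + V)
(E(20) + 92)*94 = ((1/8 + 20) + 92)*94 = (161/8 + 92)*94 = (897/8)*94 = 42159/4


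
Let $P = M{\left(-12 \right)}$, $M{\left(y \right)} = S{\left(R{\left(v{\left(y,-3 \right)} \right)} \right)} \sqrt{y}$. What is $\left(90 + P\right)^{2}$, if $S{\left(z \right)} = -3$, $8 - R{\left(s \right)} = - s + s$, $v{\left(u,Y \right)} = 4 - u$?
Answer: $7992 - 1080 i \sqrt{3} \approx 7992.0 - 1870.6 i$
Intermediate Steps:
$R{\left(s \right)} = 8$ ($R{\left(s \right)} = 8 - \left(- s + s\right) = 8 - 0 = 8 + 0 = 8$)
$M{\left(y \right)} = - 3 \sqrt{y}$
$P = - 6 i \sqrt{3}$ ($P = - 3 \sqrt{-12} = - 3 \cdot 2 i \sqrt{3} = - 6 i \sqrt{3} \approx - 10.392 i$)
$\left(90 + P\right)^{2} = \left(90 - 6 i \sqrt{3}\right)^{2}$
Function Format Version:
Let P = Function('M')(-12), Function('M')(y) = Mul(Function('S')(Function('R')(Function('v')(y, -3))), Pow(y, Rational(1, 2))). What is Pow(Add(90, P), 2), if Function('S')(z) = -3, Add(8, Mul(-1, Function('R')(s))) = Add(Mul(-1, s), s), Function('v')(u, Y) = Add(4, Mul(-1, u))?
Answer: Add(7992, Mul(-1080, I, Pow(3, Rational(1, 2)))) ≈ Add(7992.0, Mul(-1870.6, I))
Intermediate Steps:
Function('R')(s) = 8 (Function('R')(s) = Add(8, Mul(-1, Add(Mul(-1, s), s))) = Add(8, Mul(-1, 0)) = Add(8, 0) = 8)
Function('M')(y) = Mul(-3, Pow(y, Rational(1, 2)))
P = Mul(-6, I, Pow(3, Rational(1, 2))) (P = Mul(-3, Pow(-12, Rational(1, 2))) = Mul(-3, Mul(2, I, Pow(3, Rational(1, 2)))) = Mul(-6, I, Pow(3, Rational(1, 2))) ≈ Mul(-10.392, I))
Pow(Add(90, P), 2) = Pow(Add(90, Mul(-6, I, Pow(3, Rational(1, 2)))), 2)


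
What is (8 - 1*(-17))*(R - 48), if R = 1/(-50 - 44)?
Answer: -112825/94 ≈ -1200.3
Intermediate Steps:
R = -1/94 (R = 1/(-94) = -1/94 ≈ -0.010638)
(8 - 1*(-17))*(R - 48) = (8 - 1*(-17))*(-1/94 - 48) = (8 + 17)*(-4513/94) = 25*(-4513/94) = -112825/94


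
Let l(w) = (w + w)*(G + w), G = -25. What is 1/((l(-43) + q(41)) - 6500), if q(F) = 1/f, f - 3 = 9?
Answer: -12/7823 ≈ -0.0015339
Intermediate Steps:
f = 12 (f = 3 + 9 = 12)
q(F) = 1/12
l(w) = 2*w*(-25 + w) (l(w) = (w + w)*(-25 + w) = (2*w)*(-25 + w) = 2*w*(-25 + w))
1/((l(-43) + q(41)) - 6500) = 1/((2*(-43)*(-25 - 43) + 1/12) - 6500) = 1/((2*(-43)*(-68) + 1/12) - 6500) = 1/((5848 + 1/12) - 6500) = 1/(70177/12 - 6500) = 1/(-7823/12) = -12/7823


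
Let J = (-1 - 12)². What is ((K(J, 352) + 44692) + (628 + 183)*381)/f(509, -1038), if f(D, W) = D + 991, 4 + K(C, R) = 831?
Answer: 11817/50 ≈ 236.34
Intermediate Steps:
J = 169 (J = (-13)² = 169)
K(C, R) = 827 (K(C, R) = -4 + 831 = 827)
f(D, W) = 991 + D
((K(J, 352) + 44692) + (628 + 183)*381)/f(509, -1038) = ((827 + 44692) + (628 + 183)*381)/(991 + 509) = (45519 + 811*381)/1500 = (45519 + 308991)*(1/1500) = 354510*(1/1500) = 11817/50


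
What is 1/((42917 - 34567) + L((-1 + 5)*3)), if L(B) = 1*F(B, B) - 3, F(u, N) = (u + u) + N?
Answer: 1/8383 ≈ 0.00011929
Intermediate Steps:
F(u, N) = N + 2*u (F(u, N) = 2*u + N = N + 2*u)
L(B) = -3 + 3*B (L(B) = 1*(B + 2*B) - 3 = 1*(3*B) - 3 = 3*B - 3 = -3 + 3*B)
1/((42917 - 34567) + L((-1 + 5)*3)) = 1/((42917 - 34567) + (-3 + 3*((-1 + 5)*3))) = 1/(8350 + (-3 + 3*(4*3))) = 1/(8350 + (-3 + 3*12)) = 1/(8350 + (-3 + 36)) = 1/(8350 + 33) = 1/8383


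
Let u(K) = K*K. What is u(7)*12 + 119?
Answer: 707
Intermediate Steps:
u(K) = K**2
u(7)*12 + 119 = 7**2*12 + 119 = 49*12 + 119 = 588 + 119 = 707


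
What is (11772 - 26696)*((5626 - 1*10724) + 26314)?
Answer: -316627584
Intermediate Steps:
(11772 - 26696)*((5626 - 1*10724) + 26314) = -14924*((5626 - 10724) + 26314) = -14924*(-5098 + 26314) = -14924*21216 = -316627584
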